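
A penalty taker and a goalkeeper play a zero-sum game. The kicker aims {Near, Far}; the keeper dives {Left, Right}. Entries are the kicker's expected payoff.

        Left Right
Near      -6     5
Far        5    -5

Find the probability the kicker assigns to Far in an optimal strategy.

Row minima: Near → -6, Far → -5; maximin = -5.
Column maxima: Left → 5, Right → 5; minimax = 5.
-5 ≠ 5, so there is no saddle point; optimal play is mixed.
Let the kicker play Near with probability p. Expected payoff against Left: (-6)p + 5(1−p) = −11p + 5; against Right: 5p + (-5)(1−p) = 10p − 5.
Setting these equal: −11p + 5 = 10p − 5 ⇒ −21p = -10 ⇒ p = 10/21, and the value is (-11)·(10/21) + 5 = -5/21.
For the keeper: with q = P(Left), equating Near's and Far's payoffs gives −11q + 5 = 10q − 5 ⇒ q = 10/21.

11/21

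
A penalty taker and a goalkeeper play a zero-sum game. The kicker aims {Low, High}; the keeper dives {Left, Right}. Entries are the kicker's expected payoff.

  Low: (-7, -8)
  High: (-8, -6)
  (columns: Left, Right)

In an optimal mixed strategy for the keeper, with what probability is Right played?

1/3

Row minima: Low → -8, High → -8; maximin = -8.
Column maxima: Left → -7, Right → -6; minimax = -7.
-8 ≠ -7, so there is no saddle point; optimal play is mixed.
Let the kicker play Low with probability p. Expected payoff against Left: (-7)p + (-8)(1−p) = p − 8; against Right: (-8)p + (-6)(1−p) = −2p − 6.
Setting these equal: p − 8 = −2p − 6 ⇒ 3p = 2 ⇒ p = 2/3, and the value is (1)·(2/3) − 8 = -22/3.
For the keeper: with q = P(Left), equating Low's and High's payoffs gives q − 8 = −2q − 6 ⇒ q = 2/3.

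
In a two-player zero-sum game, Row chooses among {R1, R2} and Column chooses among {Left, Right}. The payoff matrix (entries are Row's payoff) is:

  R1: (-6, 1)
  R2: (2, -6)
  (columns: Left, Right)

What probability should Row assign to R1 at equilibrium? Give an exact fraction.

8/15

Row minima: R1 → -6, R2 → -6; maximin = -6.
Column maxima: Left → 2, Right → 1; minimax = 1.
-6 ≠ 1, so there is no saddle point; optimal play is mixed.
Let Row play R1 with probability p. Expected payoff against Left: (-6)p + 2(1−p) = −8p + 2; against Right: 1p + (-6)(1−p) = 7p − 6.
Setting these equal: −8p + 2 = 7p − 6 ⇒ −15p = -8 ⇒ p = 8/15, and the value is (-8)·(8/15) + 2 = -34/15.
For Column: with q = P(Left), equating R1's and R2's payoffs gives −7q + 1 = 8q − 6 ⇒ q = 7/15.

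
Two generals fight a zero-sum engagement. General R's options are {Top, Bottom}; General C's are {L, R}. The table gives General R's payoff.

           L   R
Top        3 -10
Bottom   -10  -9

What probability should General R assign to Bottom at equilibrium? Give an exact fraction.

13/14

Row minima: Top → -10, Bottom → -10; maximin = -10.
Column maxima: L → 3, R → -9; minimax = -9.
-10 ≠ -9, so there is no saddle point; optimal play is mixed.
Let General R play Top with probability p. Expected payoff against L: 3p + (-10)(1−p) = 13p − 10; against R: (-10)p + (-9)(1−p) = −p − 9.
Setting these equal: 13p − 10 = −p − 9 ⇒ 14p = 1 ⇒ p = 1/14, and the value is (13)·(1/14) − 10 = -127/14.
For General C: with q = P(L), equating Top's and Bottom's payoffs gives 13q − 10 = −q − 9 ⇒ q = 1/14.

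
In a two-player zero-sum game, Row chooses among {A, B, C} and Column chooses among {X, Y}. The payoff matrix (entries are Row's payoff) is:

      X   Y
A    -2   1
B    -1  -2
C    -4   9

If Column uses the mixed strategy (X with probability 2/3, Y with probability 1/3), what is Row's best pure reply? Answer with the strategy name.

C

Expected payoff of A: (2/3)·(-2) + (1/3)·1 = -1.
Expected payoff of B: (2/3)·(-1) + (1/3)·(-2) = -4/3.
Expected payoff of C: (2/3)·(-4) + (1/3)·9 = 1/3.
The largest is 1/3, so Row's best response is C.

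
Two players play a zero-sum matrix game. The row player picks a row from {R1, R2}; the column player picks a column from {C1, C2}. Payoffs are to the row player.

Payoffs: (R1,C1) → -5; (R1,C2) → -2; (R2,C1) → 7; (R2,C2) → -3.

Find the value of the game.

Row minima: R1 → -5, R2 → -3; maximin = -3.
Column maxima: C1 → 7, C2 → -2; minimax = -2.
-3 ≠ -2, so there is no saddle point; optimal play is mixed.
Let the row player play R1 with probability p. Expected payoff against C1: (-5)p + 7(1−p) = −12p + 7; against C2: (-2)p + (-3)(1−p) = p − 3.
Setting these equal: −12p + 7 = p − 3 ⇒ −13p = -10 ⇒ p = 10/13, and the value is (-12)·(10/13) + 7 = -29/13.
For the column player: with q = P(C1), equating R1's and R2's payoffs gives −3q − 2 = 10q − 3 ⇒ q = 1/13.

-29/13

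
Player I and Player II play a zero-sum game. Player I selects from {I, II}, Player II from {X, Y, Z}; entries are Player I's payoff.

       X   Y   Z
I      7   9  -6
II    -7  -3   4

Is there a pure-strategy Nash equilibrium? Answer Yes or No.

Row minima: I → -6, II → -7; maximin = -6.
Column maxima: X → 7, Y → 9, Z → 4; minimax = 4.
-6 ≠ 4, so no pure-strategy equilibrium exists.

No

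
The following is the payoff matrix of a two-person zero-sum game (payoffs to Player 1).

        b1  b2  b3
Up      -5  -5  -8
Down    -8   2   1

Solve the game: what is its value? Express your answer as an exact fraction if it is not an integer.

Row minima: Up → -8, Down → -8; maximin = -8.
Column maxima: b1 → -5, b2 → 2, b3 → 1; minimax = -5.
-8 ≠ -5, so there is no saddle point; optimal play is mixed.
b2 is strictly dominated by b3 (it gives Player 1 strictly more in every row), so Player 2 never plays it.
On the remaining 2×2 (Up, Down vs b1, b3):
Let Player 1 play Up with probability p. Expected payoff against b1: (-5)p + (-8)(1−p) = 3p − 8; against b3: (-8)p + 1(1−p) = −9p + 1.
Setting these equal: 3p − 8 = −9p + 1 ⇒ 12p = 9 ⇒ p = 3/4, and the value is (3)·(3/4) − 8 = -23/4.
For Player 2: with q = P(b1), equating Up's and Down's payoffs gives 3q − 8 = −9q + 1 ⇒ q = 3/4.

-23/4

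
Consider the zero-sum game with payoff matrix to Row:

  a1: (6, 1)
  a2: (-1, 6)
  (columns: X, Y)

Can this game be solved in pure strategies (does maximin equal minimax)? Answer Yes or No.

Row minima: a1 → 1, a2 → -1; maximin = 1.
Column maxima: X → 6, Y → 6; minimax = 6.
1 ≠ 6, so no pure-strategy equilibrium exists.

No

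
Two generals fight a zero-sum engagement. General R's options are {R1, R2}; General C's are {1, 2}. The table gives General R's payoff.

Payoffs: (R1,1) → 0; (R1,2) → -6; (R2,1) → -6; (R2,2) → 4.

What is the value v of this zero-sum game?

-9/4

Row minima: R1 → -6, R2 → -6; maximin = -6.
Column maxima: 1 → 0, 2 → 4; minimax = 0.
-6 ≠ 0, so there is no saddle point; optimal play is mixed.
Let General R play R1 with probability p. Expected payoff against 1: 0p + (-6)(1−p) = 6p − 6; against 2: (-6)p + 4(1−p) = −10p + 4.
Setting these equal: 6p − 6 = −10p + 4 ⇒ 16p = 10 ⇒ p = 5/8, and the value is (6)·(5/8) − 6 = -9/4.
For General C: with q = P(1), equating R1's and R2's payoffs gives 6q − 6 = −10q + 4 ⇒ q = 5/8.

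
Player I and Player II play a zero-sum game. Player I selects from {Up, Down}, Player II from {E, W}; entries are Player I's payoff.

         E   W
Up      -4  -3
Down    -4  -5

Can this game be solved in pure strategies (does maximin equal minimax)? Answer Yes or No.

Row minima: Up → -4, Down → -5; maximin = -4.
Column maxima: E → -4, W → -3; minimax = -4.
maximin = minimax = -4, so a saddle point exists.

Yes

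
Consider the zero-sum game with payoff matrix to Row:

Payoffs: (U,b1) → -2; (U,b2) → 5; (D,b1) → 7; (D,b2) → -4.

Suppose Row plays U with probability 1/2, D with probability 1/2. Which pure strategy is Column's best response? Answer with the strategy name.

b2

If Column plays b1, Row's expected payoff is (1/2)·(-2) + (1/2)·7 = 5/2.
If Column plays b2, Row's expected payoff is (1/2)·5 + (1/2)·(-4) = 1/2.
Column minimizes Row's payoff; the smallest is 1/2, so the best response is b2.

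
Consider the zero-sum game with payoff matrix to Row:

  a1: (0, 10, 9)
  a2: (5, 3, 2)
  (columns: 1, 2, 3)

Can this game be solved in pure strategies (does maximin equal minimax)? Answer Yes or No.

No

Row minima: a1 → 0, a2 → 2; maximin = 2.
Column maxima: 1 → 5, 2 → 10, 3 → 9; minimax = 5.
2 ≠ 5, so no pure-strategy equilibrium exists.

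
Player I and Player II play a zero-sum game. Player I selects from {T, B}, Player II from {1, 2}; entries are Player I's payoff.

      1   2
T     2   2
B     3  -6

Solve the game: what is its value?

2

Row minima: T → 2, B → -6; maximin = 2.
Column maxima: 1 → 3, 2 → 2; minimax = 2.
Since maximin = minimax = 2, there is a saddle point and the value is 2.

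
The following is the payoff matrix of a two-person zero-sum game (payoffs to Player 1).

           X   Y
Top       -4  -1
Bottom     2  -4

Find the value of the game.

Row minima: Top → -4, Bottom → -4; maximin = -4.
Column maxima: X → 2, Y → -1; minimax = -1.
-4 ≠ -1, so there is no saddle point; optimal play is mixed.
Let Player 1 play Top with probability p. Expected payoff against X: (-4)p + 2(1−p) = −6p + 2; against Y: (-1)p + (-4)(1−p) = 3p − 4.
Setting these equal: −6p + 2 = 3p − 4 ⇒ −9p = -6 ⇒ p = 2/3, and the value is (-6)·(2/3) + 2 = -2.
For Player 2: with q = P(X), equating Top's and Bottom's payoffs gives −3q − 1 = 6q − 4 ⇒ q = 1/3.

-2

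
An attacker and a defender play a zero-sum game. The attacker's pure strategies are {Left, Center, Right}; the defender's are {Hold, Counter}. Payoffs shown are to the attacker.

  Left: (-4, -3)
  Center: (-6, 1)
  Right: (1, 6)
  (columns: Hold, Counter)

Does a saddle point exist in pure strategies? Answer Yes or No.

Yes

Row minima: Left → -4, Center → -6, Right → 1; maximin = 1.
Column maxima: Hold → 1, Counter → 6; minimax = 1.
maximin = minimax = 1, so a saddle point exists.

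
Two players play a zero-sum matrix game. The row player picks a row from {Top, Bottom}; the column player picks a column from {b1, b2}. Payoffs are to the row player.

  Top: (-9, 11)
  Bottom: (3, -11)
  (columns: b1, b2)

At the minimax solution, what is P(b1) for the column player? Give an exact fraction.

11/17

Row minima: Top → -9, Bottom → -11; maximin = -9.
Column maxima: b1 → 3, b2 → 11; minimax = 3.
-9 ≠ 3, so there is no saddle point; optimal play is mixed.
Let the row player play Top with probability p. Expected payoff against b1: (-9)p + 3(1−p) = −12p + 3; against b2: 11p + (-11)(1−p) = 22p − 11.
Setting these equal: −12p + 3 = 22p − 11 ⇒ −34p = -14 ⇒ p = 7/17, and the value is (-12)·(7/17) + 3 = -33/17.
For the column player: with q = P(b1), equating Top's and Bottom's payoffs gives −20q + 11 = 14q − 11 ⇒ q = 11/17.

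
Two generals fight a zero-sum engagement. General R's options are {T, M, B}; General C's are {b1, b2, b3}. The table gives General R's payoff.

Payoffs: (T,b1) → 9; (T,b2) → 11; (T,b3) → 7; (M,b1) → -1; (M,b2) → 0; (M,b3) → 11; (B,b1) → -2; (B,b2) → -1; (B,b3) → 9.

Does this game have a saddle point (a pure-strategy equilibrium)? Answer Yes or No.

Row minima: T → 7, M → -1, B → -2; maximin = 7.
Column maxima: b1 → 9, b2 → 11, b3 → 11; minimax = 9.
7 ≠ 9, so no pure-strategy equilibrium exists.

No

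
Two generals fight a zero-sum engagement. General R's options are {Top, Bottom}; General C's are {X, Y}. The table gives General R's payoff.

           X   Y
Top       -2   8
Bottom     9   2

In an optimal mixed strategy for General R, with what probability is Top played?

7/17

Row minima: Top → -2, Bottom → 2; maximin = 2.
Column maxima: X → 9, Y → 8; minimax = 8.
2 ≠ 8, so there is no saddle point; optimal play is mixed.
Let General R play Top with probability p. Expected payoff against X: (-2)p + 9(1−p) = −11p + 9; against Y: 8p + 2(1−p) = 6p + 2.
Setting these equal: −11p + 9 = 6p + 2 ⇒ −17p = -7 ⇒ p = 7/17, and the value is (-11)·(7/17) + 9 = 76/17.
For General C: with q = P(X), equating Top's and Bottom's payoffs gives −10q + 8 = 7q + 2 ⇒ q = 6/17.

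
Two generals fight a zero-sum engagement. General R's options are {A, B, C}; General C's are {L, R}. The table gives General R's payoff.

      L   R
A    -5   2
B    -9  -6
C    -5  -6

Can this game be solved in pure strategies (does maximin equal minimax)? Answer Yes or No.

Yes

Row minima: A → -5, B → -9, C → -6; maximin = -5.
Column maxima: L → -5, R → 2; minimax = -5.
maximin = minimax = -5, so a saddle point exists.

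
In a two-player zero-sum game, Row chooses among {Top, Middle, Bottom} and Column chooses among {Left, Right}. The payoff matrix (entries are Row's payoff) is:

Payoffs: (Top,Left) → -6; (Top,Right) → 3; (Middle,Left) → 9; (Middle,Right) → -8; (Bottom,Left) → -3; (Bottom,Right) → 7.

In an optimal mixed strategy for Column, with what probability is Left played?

Row minima: Top → -6, Middle → -8, Bottom → -3; maximin = -3.
Column maxima: Left → 9, Right → 7; minimax = 7.
-3 ≠ 7, so there is no saddle point; optimal play is mixed.
Top is strictly dominated by Bottom, so Row never plays it.
On the remaining 2×2 (Middle, Bottom vs Left, Right):
Let Row play Middle with probability p. Expected payoff against Left: 9p + (-3)(1−p) = 12p − 3; against Right: (-8)p + 7(1−p) = −15p + 7.
Setting these equal: 12p − 3 = −15p + 7 ⇒ 27p = 10 ⇒ p = 10/27, and the value is (12)·(10/27) − 3 = 13/9.
For Column: with q = P(Left), equating Middle's and Bottom's payoffs gives 17q − 8 = −10q + 7 ⇒ q = 5/9.

5/9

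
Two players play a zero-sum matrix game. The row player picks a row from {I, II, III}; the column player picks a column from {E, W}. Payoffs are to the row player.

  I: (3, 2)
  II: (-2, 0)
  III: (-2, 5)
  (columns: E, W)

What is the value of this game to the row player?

19/8

Row minima: I → 2, II → -2, III → -2; maximin = 2.
Column maxima: E → 3, W → 5; minimax = 3.
2 ≠ 3, so there is no saddle point; optimal play is mixed.
II is strictly dominated by I, so the row player never plays it.
On the remaining 2×2 (I, III vs E, W):
Let the row player play I with probability p. Expected payoff against E: 3p + (-2)(1−p) = 5p − 2; against W: 2p + 5(1−p) = −3p + 5.
Setting these equal: 5p − 2 = −3p + 5 ⇒ 8p = 7 ⇒ p = 7/8, and the value is (5)·(7/8) − 2 = 19/8.
For the column player: with q = P(E), equating I's and III's payoffs gives q + 2 = −7q + 5 ⇒ q = 3/8.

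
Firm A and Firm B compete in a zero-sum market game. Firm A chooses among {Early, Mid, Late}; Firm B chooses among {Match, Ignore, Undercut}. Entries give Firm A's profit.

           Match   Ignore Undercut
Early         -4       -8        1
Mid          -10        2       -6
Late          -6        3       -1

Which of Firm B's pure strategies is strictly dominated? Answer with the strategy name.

Match holds Firm A's payoff strictly below Undercut in every row: -4 < 1, -10 < -6, -6 < -1.
So Undercut is strictly dominated for Firm B.

Undercut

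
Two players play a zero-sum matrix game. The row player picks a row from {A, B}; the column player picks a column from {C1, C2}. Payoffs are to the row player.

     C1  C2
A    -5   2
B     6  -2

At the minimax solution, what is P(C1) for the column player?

Row minima: A → -5, B → -2; maximin = -2.
Column maxima: C1 → 6, C2 → 2; minimax = 2.
-2 ≠ 2, so there is no saddle point; optimal play is mixed.
Let the row player play A with probability p. Expected payoff against C1: (-5)p + 6(1−p) = −11p + 6; against C2: 2p + (-2)(1−p) = 4p − 2.
Setting these equal: −11p + 6 = 4p − 2 ⇒ −15p = -8 ⇒ p = 8/15, and the value is (-11)·(8/15) + 6 = 2/15.
For the column player: with q = P(C1), equating A's and B's payoffs gives −7q + 2 = 8q − 2 ⇒ q = 4/15.

4/15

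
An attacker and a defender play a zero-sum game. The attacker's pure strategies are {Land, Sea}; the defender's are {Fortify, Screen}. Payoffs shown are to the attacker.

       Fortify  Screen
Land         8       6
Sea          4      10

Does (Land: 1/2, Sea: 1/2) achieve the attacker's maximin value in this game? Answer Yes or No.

No

Against Fortify this mix gives (1/2)·8 + (1/2)·4 = 6.
Against Screen this mix gives (1/2)·6 + (1/2)·10 = 8.
The defender will play Fortify, holding the attacker to 6. Shifting weight toward the row that does better against Fortify would raise this floor (the equalizing mix achieves 7 against both Fortify and Screen), so the proposed strategy is not optimal.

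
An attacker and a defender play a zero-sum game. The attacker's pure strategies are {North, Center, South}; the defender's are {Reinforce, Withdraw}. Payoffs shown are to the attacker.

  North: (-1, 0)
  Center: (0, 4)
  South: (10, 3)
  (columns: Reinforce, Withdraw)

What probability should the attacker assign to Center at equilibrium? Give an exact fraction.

Row minima: North → -1, Center → 0, South → 3; maximin = 3.
Column maxima: Reinforce → 10, Withdraw → 4; minimax = 4.
3 ≠ 4, so there is no saddle point; optimal play is mixed.
North is strictly dominated by Center, so the attacker never plays it.
On the remaining 2×2 (Center, South vs Reinforce, Withdraw):
Let the attacker play Center with probability p. Expected payoff against Reinforce: 0p + 10(1−p) = −10p + 10; against Withdraw: 4p + 3(1−p) = p + 3.
Setting these equal: −10p + 10 = p + 3 ⇒ −11p = -7 ⇒ p = 7/11, and the value is (-10)·(7/11) + 10 = 40/11.
For the defender: with q = P(Reinforce), equating Center's and South's payoffs gives −4q + 4 = 7q + 3 ⇒ q = 1/11.

7/11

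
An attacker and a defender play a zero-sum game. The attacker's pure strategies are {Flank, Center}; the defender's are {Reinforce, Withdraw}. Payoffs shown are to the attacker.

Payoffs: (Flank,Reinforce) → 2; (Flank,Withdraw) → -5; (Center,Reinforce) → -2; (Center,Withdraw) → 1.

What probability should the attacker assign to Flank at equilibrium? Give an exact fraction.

Row minima: Flank → -5, Center → -2; maximin = -2.
Column maxima: Reinforce → 2, Withdraw → 1; minimax = 1.
-2 ≠ 1, so there is no saddle point; optimal play is mixed.
Let the attacker play Flank with probability p. Expected payoff against Reinforce: 2p + (-2)(1−p) = 4p − 2; against Withdraw: (-5)p + 1(1−p) = −6p + 1.
Setting these equal: 4p − 2 = −6p + 1 ⇒ 10p = 3 ⇒ p = 3/10, and the value is (4)·(3/10) − 2 = -4/5.
For the defender: with q = P(Reinforce), equating Flank's and Center's payoffs gives 7q − 5 = −3q + 1 ⇒ q = 3/5.

3/10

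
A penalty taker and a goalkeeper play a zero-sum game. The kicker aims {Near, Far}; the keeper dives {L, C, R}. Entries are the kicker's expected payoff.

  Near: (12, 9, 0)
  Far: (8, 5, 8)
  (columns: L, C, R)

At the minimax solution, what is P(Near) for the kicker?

Row minima: Near → 0, Far → 5; maximin = 5.
Column maxima: L → 12, C → 9, R → 8; minimax = 8.
5 ≠ 8, so there is no saddle point; optimal play is mixed.
L is strictly dominated by C (it gives the kicker strictly more in every row), so the keeper never plays it.
On the remaining 2×2 (Near, Far vs C, R):
Let the kicker play Near with probability p. Expected payoff against C: 9p + 5(1−p) = 4p + 5; against R: 0p + 8(1−p) = −8p + 8.
Setting these equal: 4p + 5 = −8p + 8 ⇒ 12p = 3 ⇒ p = 1/4, and the value is (4)·(1/4) + 5 = 6.
For the keeper: with q = P(C), equating Near's and Far's payoffs gives 9q = −3q + 8 ⇒ q = 2/3.

1/4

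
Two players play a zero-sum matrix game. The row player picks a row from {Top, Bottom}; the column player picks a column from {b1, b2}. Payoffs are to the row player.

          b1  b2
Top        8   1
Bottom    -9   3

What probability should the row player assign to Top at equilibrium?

Row minima: Top → 1, Bottom → -9; maximin = 1.
Column maxima: b1 → 8, b2 → 3; minimax = 3.
1 ≠ 3, so there is no saddle point; optimal play is mixed.
Let the row player play Top with probability p. Expected payoff against b1: 8p + (-9)(1−p) = 17p − 9; against b2: 1p + 3(1−p) = −2p + 3.
Setting these equal: 17p − 9 = −2p + 3 ⇒ 19p = 12 ⇒ p = 12/19, and the value is (17)·(12/19) − 9 = 33/19.
For the column player: with q = P(b1), equating Top's and Bottom's payoffs gives 7q + 1 = −12q + 3 ⇒ q = 2/19.

12/19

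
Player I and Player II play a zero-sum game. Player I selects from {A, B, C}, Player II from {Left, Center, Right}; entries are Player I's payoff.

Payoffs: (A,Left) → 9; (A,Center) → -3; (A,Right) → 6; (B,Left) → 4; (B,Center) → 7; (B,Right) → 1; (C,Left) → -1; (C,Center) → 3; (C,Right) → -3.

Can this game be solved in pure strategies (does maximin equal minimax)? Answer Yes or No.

No

Row minima: A → -3, B → 1, C → -3; maximin = 1.
Column maxima: Left → 9, Center → 7, Right → 6; minimax = 6.
1 ≠ 6, so no pure-strategy equilibrium exists.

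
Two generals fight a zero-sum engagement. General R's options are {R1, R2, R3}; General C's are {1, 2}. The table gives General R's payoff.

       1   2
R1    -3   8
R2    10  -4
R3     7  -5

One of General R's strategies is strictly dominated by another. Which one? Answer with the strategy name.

R3

R2 gives a strictly higher payoff than R3 against every column: 10 > 7, -4 > -5.
So R3 is strictly dominated and General R never plays it.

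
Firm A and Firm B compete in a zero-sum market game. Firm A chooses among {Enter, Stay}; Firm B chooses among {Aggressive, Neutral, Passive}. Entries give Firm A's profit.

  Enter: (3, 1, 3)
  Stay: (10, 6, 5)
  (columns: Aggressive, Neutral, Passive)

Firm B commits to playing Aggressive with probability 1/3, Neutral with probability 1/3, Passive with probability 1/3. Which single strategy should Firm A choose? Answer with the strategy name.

Expected payoff of Enter: (1/3)·3 + (1/3)·1 + (1/3)·3 = 7/3.
Expected payoff of Stay: (1/3)·10 + (1/3)·6 + (1/3)·5 = 7.
The largest is 7, so Firm A's best response is Stay.

Stay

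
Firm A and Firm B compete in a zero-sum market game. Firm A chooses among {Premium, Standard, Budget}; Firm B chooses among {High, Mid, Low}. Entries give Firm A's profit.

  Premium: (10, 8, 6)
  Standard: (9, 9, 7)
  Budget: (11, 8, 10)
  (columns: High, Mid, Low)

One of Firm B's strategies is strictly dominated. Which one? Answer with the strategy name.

High

Low holds Firm A's payoff strictly below High in every row: 6 < 10, 7 < 9, 10 < 11.
So High is strictly dominated for Firm B.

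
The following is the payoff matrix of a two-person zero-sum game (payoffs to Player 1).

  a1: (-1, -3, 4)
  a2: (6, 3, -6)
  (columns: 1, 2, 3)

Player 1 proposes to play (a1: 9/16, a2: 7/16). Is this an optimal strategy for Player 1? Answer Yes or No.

Yes

Against 1 this mix gives (9/16)·(-1) + (7/16)·6 = 33/16.
Against 2 this mix gives (9/16)·(-3) + (7/16)·3 = -3/8.
Against 3 this mix gives (9/16)·4 + (7/16)·(-6) = -3/8.
All of Player 2's active replies (2, 3) yield -3/8, and no column does worse for Player 1. The mix makes Player 2 indifferent and guarantees -3/8, so it is optimal.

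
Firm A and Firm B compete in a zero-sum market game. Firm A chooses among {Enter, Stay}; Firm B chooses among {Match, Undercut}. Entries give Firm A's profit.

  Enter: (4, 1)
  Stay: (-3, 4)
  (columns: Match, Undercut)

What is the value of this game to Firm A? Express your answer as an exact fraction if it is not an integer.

19/10

Row minima: Enter → 1, Stay → -3; maximin = 1.
Column maxima: Match → 4, Undercut → 4; minimax = 4.
1 ≠ 4, so there is no saddle point; optimal play is mixed.
Let Firm A play Enter with probability p. Expected payoff against Match: 4p + (-3)(1−p) = 7p − 3; against Undercut: 1p + 4(1−p) = −3p + 4.
Setting these equal: 7p − 3 = −3p + 4 ⇒ 10p = 7 ⇒ p = 7/10, and the value is (7)·(7/10) − 3 = 19/10.
For Firm B: with q = P(Match), equating Enter's and Stay's payoffs gives 3q + 1 = −7q + 4 ⇒ q = 3/10.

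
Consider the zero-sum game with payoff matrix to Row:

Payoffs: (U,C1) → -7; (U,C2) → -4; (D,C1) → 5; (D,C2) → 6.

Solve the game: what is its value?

5

Row minima: U → -7, D → 5; maximin = 5.
Column maxima: C1 → 5, C2 → 6; minimax = 5.
Since maximin = minimax = 5, there is a saddle point and the value is 5.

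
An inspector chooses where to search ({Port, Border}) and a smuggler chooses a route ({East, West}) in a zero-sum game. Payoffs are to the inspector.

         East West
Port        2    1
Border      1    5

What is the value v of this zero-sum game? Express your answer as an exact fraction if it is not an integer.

9/5

Row minima: Port → 1, Border → 1; maximin = 1.
Column maxima: East → 2, West → 5; minimax = 2.
1 ≠ 2, so there is no saddle point; optimal play is mixed.
Let the inspector play Port with probability p. Expected payoff against East: 2p + 1(1−p) = p + 1; against West: 1p + 5(1−p) = −4p + 5.
Setting these equal: p + 1 = −4p + 5 ⇒ 5p = 4 ⇒ p = 4/5, and the value is (1)·(4/5) + 1 = 9/5.
For the smuggler: with q = P(East), equating Port's and Border's payoffs gives q + 1 = −4q + 5 ⇒ q = 4/5.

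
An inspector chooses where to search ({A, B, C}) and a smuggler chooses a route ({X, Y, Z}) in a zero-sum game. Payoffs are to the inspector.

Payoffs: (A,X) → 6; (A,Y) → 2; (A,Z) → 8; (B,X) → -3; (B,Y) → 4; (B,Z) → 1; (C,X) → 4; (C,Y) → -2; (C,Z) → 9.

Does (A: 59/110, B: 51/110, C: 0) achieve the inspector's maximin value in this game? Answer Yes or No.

No

Against X this mix gives (59/110)·6 + (51/110)·(-3) = 201/110.
Against Y this mix gives (59/110)·2 + (51/110)·4 = 161/55.
Against Z this mix gives (59/110)·8 + (51/110)·1 = 523/110.
The smuggler will play X, holding the inspector to 201/110. Shifting weight toward the row that does better against X would raise this floor (the equalizing mix achieves 30/11 against both X and Y), so the proposed strategy is not optimal.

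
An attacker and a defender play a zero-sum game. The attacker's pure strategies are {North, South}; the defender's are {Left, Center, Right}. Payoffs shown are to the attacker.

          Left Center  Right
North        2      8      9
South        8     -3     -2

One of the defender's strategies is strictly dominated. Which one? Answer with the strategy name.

Right

Center holds the attacker's payoff strictly below Right in every row: 8 < 9, -3 < -2.
So Right is strictly dominated for the defender.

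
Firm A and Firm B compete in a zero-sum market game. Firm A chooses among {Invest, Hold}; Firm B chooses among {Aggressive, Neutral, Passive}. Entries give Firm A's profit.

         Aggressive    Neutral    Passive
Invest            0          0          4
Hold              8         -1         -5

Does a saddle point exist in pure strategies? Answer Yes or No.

Yes

Row minima: Invest → 0, Hold → -5; maximin = 0.
Column maxima: Aggressive → 8, Neutral → 0, Passive → 4; minimax = 0.
maximin = minimax = 0, so a saddle point exists.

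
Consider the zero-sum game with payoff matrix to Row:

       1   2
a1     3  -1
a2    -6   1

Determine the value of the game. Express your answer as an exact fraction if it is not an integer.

Row minima: a1 → -1, a2 → -6; maximin = -1.
Column maxima: 1 → 3, 2 → 1; minimax = 1.
-1 ≠ 1, so there is no saddle point; optimal play is mixed.
Let Row play a1 with probability p. Expected payoff against 1: 3p + (-6)(1−p) = 9p − 6; against 2: (-1)p + 1(1−p) = −2p + 1.
Setting these equal: 9p − 6 = −2p + 1 ⇒ 11p = 7 ⇒ p = 7/11, and the value is (9)·(7/11) − 6 = -3/11.
For Column: with q = P(1), equating a1's and a2's payoffs gives 4q − 1 = −7q + 1 ⇒ q = 2/11.

-3/11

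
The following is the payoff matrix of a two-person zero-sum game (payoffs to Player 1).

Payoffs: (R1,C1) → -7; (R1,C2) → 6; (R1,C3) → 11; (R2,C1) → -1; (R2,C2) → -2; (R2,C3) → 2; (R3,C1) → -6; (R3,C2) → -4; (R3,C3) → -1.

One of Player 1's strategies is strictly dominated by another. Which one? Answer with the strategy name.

R2 gives a strictly higher payoff than R3 against every column: -1 > -6, -2 > -4, 2 > -1.
So R3 is strictly dominated and Player 1 never plays it.

R3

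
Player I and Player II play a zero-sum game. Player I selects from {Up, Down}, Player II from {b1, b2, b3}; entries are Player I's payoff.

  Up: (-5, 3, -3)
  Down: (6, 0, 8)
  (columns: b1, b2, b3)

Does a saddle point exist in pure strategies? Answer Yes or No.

No

Row minima: Up → -5, Down → 0; maximin = 0.
Column maxima: b1 → 6, b2 → 3, b3 → 8; minimax = 3.
0 ≠ 3, so no pure-strategy equilibrium exists.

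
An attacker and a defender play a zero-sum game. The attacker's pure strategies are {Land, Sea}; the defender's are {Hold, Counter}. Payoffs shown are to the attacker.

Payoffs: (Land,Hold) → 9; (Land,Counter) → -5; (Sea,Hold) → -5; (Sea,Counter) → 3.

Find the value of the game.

Row minima: Land → -5, Sea → -5; maximin = -5.
Column maxima: Hold → 9, Counter → 3; minimax = 3.
-5 ≠ 3, so there is no saddle point; optimal play is mixed.
Let the attacker play Land with probability p. Expected payoff against Hold: 9p + (-5)(1−p) = 14p − 5; against Counter: (-5)p + 3(1−p) = −8p + 3.
Setting these equal: 14p − 5 = −8p + 3 ⇒ 22p = 8 ⇒ p = 4/11, and the value is (14)·(4/11) − 5 = 1/11.
For the defender: with q = P(Hold), equating Land's and Sea's payoffs gives 14q − 5 = −8q + 3 ⇒ q = 4/11.

1/11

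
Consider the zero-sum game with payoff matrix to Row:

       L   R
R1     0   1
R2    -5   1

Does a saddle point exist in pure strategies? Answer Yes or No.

Yes

Row minima: R1 → 0, R2 → -5; maximin = 0.
Column maxima: L → 0, R → 1; minimax = 0.
maximin = minimax = 0, so a saddle point exists.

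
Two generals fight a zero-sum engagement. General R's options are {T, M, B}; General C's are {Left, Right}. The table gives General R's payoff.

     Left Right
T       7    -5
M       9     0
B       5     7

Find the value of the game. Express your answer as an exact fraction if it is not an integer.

Row minima: T → -5, M → 0, B → 5; maximin = 5.
Column maxima: Left → 9, Right → 7; minimax = 7.
5 ≠ 7, so there is no saddle point; optimal play is mixed.
T is strictly dominated by M, so General R never plays it.
On the remaining 2×2 (M, B vs Left, Right):
Let General R play M with probability p. Expected payoff against Left: 9p + 5(1−p) = 4p + 5; against Right: 0p + 7(1−p) = −7p + 7.
Setting these equal: 4p + 5 = −7p + 7 ⇒ 11p = 2 ⇒ p = 2/11, and the value is (4)·(2/11) + 5 = 63/11.
For General C: with q = P(Left), equating M's and B's payoffs gives 9q = −2q + 7 ⇒ q = 7/11.

63/11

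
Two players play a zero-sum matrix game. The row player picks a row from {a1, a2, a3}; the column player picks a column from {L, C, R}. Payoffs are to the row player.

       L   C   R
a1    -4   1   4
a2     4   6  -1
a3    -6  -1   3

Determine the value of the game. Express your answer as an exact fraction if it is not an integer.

12/13

Row minima: a1 → -4, a2 → -1, a3 → -6; maximin = -1.
Column maxima: L → 4, C → 6, R → 4; minimax = 4.
-1 ≠ 4, so there is no saddle point; optimal play is mixed.
a3 is strictly dominated by a1, so the row player never plays it.
C is strictly dominated by L (it gives the row player strictly more in every row), so the column player never plays it.
On the remaining 2×2 (a1, a2 vs L, R):
Let the row player play a1 with probability p. Expected payoff against L: (-4)p + 4(1−p) = −8p + 4; against R: 4p + (-1)(1−p) = 5p − 1.
Setting these equal: −8p + 4 = 5p − 1 ⇒ −13p = -5 ⇒ p = 5/13, and the value is (-8)·(5/13) + 4 = 12/13.
For the column player: with q = P(L), equating a1's and a2's payoffs gives −8q + 4 = 5q − 1 ⇒ q = 5/13.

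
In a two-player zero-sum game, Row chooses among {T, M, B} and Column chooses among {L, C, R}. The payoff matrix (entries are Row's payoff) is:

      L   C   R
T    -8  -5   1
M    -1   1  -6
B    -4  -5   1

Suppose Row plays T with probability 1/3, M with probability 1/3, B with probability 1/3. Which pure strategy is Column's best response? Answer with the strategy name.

If Column plays L, Row's expected payoff is (1/3)·(-8) + (1/3)·(-1) + (1/3)·(-4) = -13/3.
If Column plays C, Row's expected payoff is (1/3)·(-5) + (1/3)·1 + (1/3)·(-5) = -3.
If Column plays R, Row's expected payoff is (1/3)·1 + (1/3)·(-6) + (1/3)·1 = -4/3.
Column minimizes Row's payoff; the smallest is -13/3, so the best response is L.

L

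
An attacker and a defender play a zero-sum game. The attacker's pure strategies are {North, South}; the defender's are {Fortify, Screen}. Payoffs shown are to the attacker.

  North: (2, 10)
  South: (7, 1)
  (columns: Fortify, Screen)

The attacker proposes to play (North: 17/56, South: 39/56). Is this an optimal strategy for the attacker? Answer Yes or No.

Against Fortify this mix gives (17/56)·2 + (39/56)·7 = 307/56.
Against Screen this mix gives (17/56)·10 + (39/56)·1 = 209/56.
The defender will play Screen, holding the attacker to 209/56. Shifting weight toward the row that does better against Screen would raise this floor (the equalizing mix achieves 34/7 against both Screen and Fortify), so the proposed strategy is not optimal.

No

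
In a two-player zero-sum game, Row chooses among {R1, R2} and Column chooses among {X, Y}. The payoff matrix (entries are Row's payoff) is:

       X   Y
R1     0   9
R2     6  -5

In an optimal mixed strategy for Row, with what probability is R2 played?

Row minima: R1 → 0, R2 → -5; maximin = 0.
Column maxima: X → 6, Y → 9; minimax = 6.
0 ≠ 6, so there is no saddle point; optimal play is mixed.
Let Row play R1 with probability p. Expected payoff against X: 0p + 6(1−p) = −6p + 6; against Y: 9p + (-5)(1−p) = 14p − 5.
Setting these equal: −6p + 6 = 14p − 5 ⇒ −20p = -11 ⇒ p = 11/20, and the value is (-6)·(11/20) + 6 = 27/10.
For Column: with q = P(X), equating R1's and R2's payoffs gives −9q + 9 = 11q − 5 ⇒ q = 7/10.

9/20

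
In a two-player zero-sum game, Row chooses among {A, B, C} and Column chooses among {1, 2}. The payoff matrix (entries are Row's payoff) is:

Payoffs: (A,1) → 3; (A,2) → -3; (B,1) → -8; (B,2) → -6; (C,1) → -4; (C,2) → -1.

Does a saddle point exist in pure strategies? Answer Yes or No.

No

Row minima: A → -3, B → -8, C → -4; maximin = -3.
Column maxima: 1 → 3, 2 → -1; minimax = -1.
-3 ≠ -1, so no pure-strategy equilibrium exists.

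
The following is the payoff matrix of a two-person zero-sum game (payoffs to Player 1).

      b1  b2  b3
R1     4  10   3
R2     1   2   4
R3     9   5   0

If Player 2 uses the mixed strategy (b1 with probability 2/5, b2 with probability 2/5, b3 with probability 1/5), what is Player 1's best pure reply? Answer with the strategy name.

R1

Expected payoff of R1: (2/5)·4 + (2/5)·10 + (1/5)·3 = 31/5.
Expected payoff of R2: (2/5)·1 + (2/5)·2 + (1/5)·4 = 2.
Expected payoff of R3: (2/5)·9 + (2/5)·5 + (1/5)·0 = 28/5.
The largest is 31/5, so Player 1's best response is R1.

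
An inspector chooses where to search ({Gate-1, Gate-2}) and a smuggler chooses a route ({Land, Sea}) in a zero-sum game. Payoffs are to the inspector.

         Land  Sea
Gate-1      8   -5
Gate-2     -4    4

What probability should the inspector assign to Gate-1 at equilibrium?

Row minima: Gate-1 → -5, Gate-2 → -4; maximin = -4.
Column maxima: Land → 8, Sea → 4; minimax = 4.
-4 ≠ 4, so there is no saddle point; optimal play is mixed.
Let the inspector play Gate-1 with probability p. Expected payoff against Land: 8p + (-4)(1−p) = 12p − 4; against Sea: (-5)p + 4(1−p) = −9p + 4.
Setting these equal: 12p − 4 = −9p + 4 ⇒ 21p = 8 ⇒ p = 8/21, and the value is (12)·(8/21) − 4 = 4/7.
For the smuggler: with q = P(Land), equating Gate-1's and Gate-2's payoffs gives 13q − 5 = −8q + 4 ⇒ q = 3/7.

8/21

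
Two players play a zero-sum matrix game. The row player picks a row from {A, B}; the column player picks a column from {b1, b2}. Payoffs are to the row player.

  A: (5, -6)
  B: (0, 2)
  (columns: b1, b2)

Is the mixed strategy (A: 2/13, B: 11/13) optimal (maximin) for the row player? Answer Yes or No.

Yes

Against b1 this mix gives (2/13)·5 + (11/13)·0 = 10/13.
Against b2 this mix gives (2/13)·(-6) + (11/13)·2 = 10/13.
All of the column player's active replies (b1, b2) yield 10/13, and no column does worse for the row player. The mix makes the column player indifferent and guarantees 10/13, so it is optimal.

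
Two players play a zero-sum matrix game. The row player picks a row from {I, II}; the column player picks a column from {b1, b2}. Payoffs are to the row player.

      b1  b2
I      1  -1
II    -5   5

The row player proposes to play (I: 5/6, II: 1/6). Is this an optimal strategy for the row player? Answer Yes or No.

Against b1 this mix gives (5/6)·1 + (1/6)·(-5) = 0.
Against b2 this mix gives (5/6)·(-1) + (1/6)·5 = 0.
All of the column player's active replies (b1, b2) yield 0, and no column does worse for the row player. The mix makes the column player indifferent and guarantees 0, so it is optimal.

Yes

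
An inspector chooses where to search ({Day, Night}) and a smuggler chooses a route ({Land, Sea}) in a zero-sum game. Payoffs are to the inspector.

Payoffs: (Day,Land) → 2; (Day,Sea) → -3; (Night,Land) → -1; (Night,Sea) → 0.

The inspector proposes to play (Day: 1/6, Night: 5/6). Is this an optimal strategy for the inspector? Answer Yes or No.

Against Land this mix gives (1/6)·2 + (5/6)·(-1) = -1/2.
Against Sea this mix gives (1/6)·(-3) + (5/6)·0 = -1/2.
All of the smuggler's active replies (Land, Sea) yield -1/2, and no column does worse for the inspector. The mix makes the smuggler indifferent and guarantees -1/2, so it is optimal.

Yes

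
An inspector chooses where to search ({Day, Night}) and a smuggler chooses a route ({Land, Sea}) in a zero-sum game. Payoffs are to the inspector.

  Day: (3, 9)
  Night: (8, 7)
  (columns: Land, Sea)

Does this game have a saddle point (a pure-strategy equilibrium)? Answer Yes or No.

Row minima: Day → 3, Night → 7; maximin = 7.
Column maxima: Land → 8, Sea → 9; minimax = 8.
7 ≠ 8, so no pure-strategy equilibrium exists.

No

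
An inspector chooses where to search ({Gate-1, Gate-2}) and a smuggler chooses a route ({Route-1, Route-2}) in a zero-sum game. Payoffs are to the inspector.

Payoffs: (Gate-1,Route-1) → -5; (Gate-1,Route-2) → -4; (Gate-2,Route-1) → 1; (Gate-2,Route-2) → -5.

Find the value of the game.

-29/7

Row minima: Gate-1 → -5, Gate-2 → -5; maximin = -5.
Column maxima: Route-1 → 1, Route-2 → -4; minimax = -4.
-5 ≠ -4, so there is no saddle point; optimal play is mixed.
Let the inspector play Gate-1 with probability p. Expected payoff against Route-1: (-5)p + 1(1−p) = −6p + 1; against Route-2: (-4)p + (-5)(1−p) = p − 5.
Setting these equal: −6p + 1 = p − 5 ⇒ −7p = -6 ⇒ p = 6/7, and the value is (-6)·(6/7) + 1 = -29/7.
For the smuggler: with q = P(Route-1), equating Gate-1's and Gate-2's payoffs gives −q − 4 = 6q − 5 ⇒ q = 1/7.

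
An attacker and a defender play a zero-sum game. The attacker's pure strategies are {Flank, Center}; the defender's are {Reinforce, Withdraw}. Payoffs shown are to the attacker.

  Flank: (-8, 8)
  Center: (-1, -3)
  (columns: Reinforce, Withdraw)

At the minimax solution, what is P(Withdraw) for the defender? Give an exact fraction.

Row minima: Flank → -8, Center → -3; maximin = -3.
Column maxima: Reinforce → -1, Withdraw → 8; minimax = -1.
-3 ≠ -1, so there is no saddle point; optimal play is mixed.
Let the attacker play Flank with probability p. Expected payoff against Reinforce: (-8)p + (-1)(1−p) = −7p − 1; against Withdraw: 8p + (-3)(1−p) = 11p − 3.
Setting these equal: −7p − 1 = 11p − 3 ⇒ −18p = -2 ⇒ p = 1/9, and the value is (-7)·(1/9) − 1 = -16/9.
For the defender: with q = P(Reinforce), equating Flank's and Center's payoffs gives −16q + 8 = 2q − 3 ⇒ q = 11/18.

7/18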